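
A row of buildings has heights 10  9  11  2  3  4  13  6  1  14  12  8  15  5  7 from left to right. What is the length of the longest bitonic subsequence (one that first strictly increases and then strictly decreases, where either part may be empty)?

inc[i] = longest strictly increasing subsequence ending at i; dec[i] = longest strictly decreasing subsequence starting at i:
i:      1  2  3  4  5  6  7  8  9 10 11 12 13 14 15
a[i]:  10  9 11  2  3  4 13  6  1 14 12  8 15  5  7
inc:    1  1  2  1  2  3  4  4  1  5  5  5  6  4  5
dec:    4  3  3  2  2  2  4  2  1  4  3  2  2  1  1
Best peak at i=10 (value 14): inc=5, dec=4, length 5+4−1 = 8.

8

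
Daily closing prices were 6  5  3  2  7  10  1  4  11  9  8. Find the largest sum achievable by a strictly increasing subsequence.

34

Let S[i] be the best sum of a strictly increasing subsequence ending at i:
i:      1  2  3  4  5  6  7  8  9 10 11
a[i]:   6  5  3  2  7 10  1  4 11  9  8
S:      6  5  3  2 13 23  1  7 34 22 21
Maximum is 34 (e.g. 6 + 7 + 10 + 11).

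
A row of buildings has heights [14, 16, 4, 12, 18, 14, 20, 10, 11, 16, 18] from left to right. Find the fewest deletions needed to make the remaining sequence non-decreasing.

6

Fewest deletions = n − (longest non-decreasing subsequence).
Patience tails:
14 → extends → [14]
16 → extends → [14, 16]
4 → replaces 14 → [4, 16]
12 → replaces 16 → [4, 12]
18 → extends → [4, 12, 18]
14 → replaces 18 → [4, 12, 14]
20 → extends → [4, 12, 14, 20]
10 → replaces 12 → [4, 10, 14, 20]
11 → replaces 14 → [4, 10, 11, 20]
16 → replaces 20 → [4, 10, 11, 16]
18 → extends → [4, 10, 11, 16, 18]
Longest non-decreasing subsequence has length 5, so deletions = 11 − 5 = 6.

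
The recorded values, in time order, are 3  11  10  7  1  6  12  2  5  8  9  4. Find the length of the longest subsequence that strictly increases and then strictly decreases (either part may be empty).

inc[i] = longest strictly increasing subsequence ending at i; dec[i] = longest strictly decreasing subsequence starting at i:
i:      1  2  3  4  5  6  7  8  9 10 11 12
a[i]:   3 11 10  7  1  6 12  2  5  8  9  4
inc:    1  2  2  2  1  2  3  2  3  4  5  3
dec:    2  6  5  4  1  3  3  1  2  2  2  1
Best peak at i=2 (value 11): inc=2, dec=6, length 2+6−1 = 7.

7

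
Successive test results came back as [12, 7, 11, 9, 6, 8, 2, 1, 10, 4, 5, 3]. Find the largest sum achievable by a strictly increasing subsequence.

26

Let S[i] be the best sum of a strictly increasing subsequence ending at i:
i:      1  2  3  4  5  6  7  8  9 10 11 12
a[i]:  12  7 11  9  6  8  2  1 10  4  5  3
S:     12  7 18 16  6 15  2  1 26  6 11  5
Maximum is 26 (e.g. 7 + 9 + 10).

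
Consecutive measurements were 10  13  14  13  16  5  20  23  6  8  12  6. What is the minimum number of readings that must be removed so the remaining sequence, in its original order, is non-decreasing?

6

Fewest deletions = n − (longest non-decreasing subsequence).
Patience tails:
10 → extends → [10]
13 → extends → [10, 13]
14 → extends → [10, 13, 14]
13 → replaces 14 → [10, 13, 13]
16 → extends → [10, 13, 13, 16]
5 → replaces 10 → [5, 13, 13, 16]
20 → extends → [5, 13, 13, 16, 20]
23 → extends → [5, 13, 13, 16, 20, 23]
6 → replaces 13 → [5, 6, 13, 16, 20, 23]
8 → replaces 13 → [5, 6, 8, 16, 20, 23]
12 → replaces 16 → [5, 6, 8, 12, 20, 23]
6 → replaces 8 → [5, 6, 6, 12, 20, 23]
Longest non-decreasing subsequence has length 6, so deletions = 12 − 6 = 6.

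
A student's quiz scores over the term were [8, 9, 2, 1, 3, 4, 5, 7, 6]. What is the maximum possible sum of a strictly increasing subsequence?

Let S[i] be the best sum of a strictly increasing subsequence ending at i:
i:      1  2  3  4  5  6  7  8  9
a[i]:   8  9  2  1  3  4  5  7  6
S:      8 17  2  1  5  9 14 21 20
Maximum is 21 (e.g. 2 + 3 + 4 + 5 + 7).

21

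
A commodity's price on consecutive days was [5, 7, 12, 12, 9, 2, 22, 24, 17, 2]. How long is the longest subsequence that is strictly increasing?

Track the smallest tail for each achievable length (strict):
5 → extends → [5]
7 → extends → [5, 7]
12 → extends → [5, 7, 12]
12 → already a tail → [5, 7, 12]
9 → replaces 12 → [5, 7, 9]
2 → replaces 5 → [2, 7, 9]
22 → extends → [2, 7, 9, 22]
24 → extends → [2, 7, 9, 22, 24]
17 → replaces 22 → [2, 7, 9, 17, 24]
2 → already a tail → [2, 7, 9, 17, 24]
Five tails, so the longest strictly increasing subsequence has length 5 (e.g. 5, 7, 12, 22, 24).

5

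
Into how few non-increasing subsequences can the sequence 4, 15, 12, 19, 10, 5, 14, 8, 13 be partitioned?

4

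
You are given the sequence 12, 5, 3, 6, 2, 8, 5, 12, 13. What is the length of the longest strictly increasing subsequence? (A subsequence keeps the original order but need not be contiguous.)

5

Let dp[i] be the length of the longest such subsequence ending at index i:
i:      1  2  3  4  5  6  7  8  9
a[i]:  12  5  3  6  2  8  5 12 13
dp:     1  1  1  2  1  3  2  4  5
Maximum dp value is 5.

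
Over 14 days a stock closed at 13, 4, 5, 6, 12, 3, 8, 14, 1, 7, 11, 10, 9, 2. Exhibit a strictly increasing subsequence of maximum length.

4, 5, 6, 12, 14

Patience tails give the LIS length; then backtrack through the dp parents:
13 → extends → [13]
4 → replaces 13 → [4]
5 → extends → [4, 5]
6 → extends → [4, 5, 6]
12 → extends → [4, 5, 6, 12]
3 → replaces 4 → [3, 5, 6, 12]
8 → replaces 12 → [3, 5, 6, 8]
14 → extends → [3, 5, 6, 8, 14]
1 → replaces 3 → [1, 5, 6, 8, 14]
7 → replaces 8 → [1, 5, 6, 7, 14]
11 → replaces 14 → [1, 5, 6, 7, 11]
10 → replaces 11 → [1, 5, 6, 7, 10]
9 → replaces 10 → [1, 5, 6, 7, 9]
2 → replaces 5 → [1, 2, 6, 7, 9]
Length 5; one witness is 4, 5, 6, 12, 14.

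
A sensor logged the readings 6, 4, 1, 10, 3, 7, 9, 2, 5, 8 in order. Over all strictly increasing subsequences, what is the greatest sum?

22

Let S[i] be the best sum of a strictly increasing subsequence ending at i:
i:      1  2  3  4  5  6  7  8  9 10
a[i]:   6  4  1 10  3  7  9  2  5  8
S:      6  4  1 16  4 13 22  3  9 21
Maximum is 22 (e.g. 6 + 7 + 9).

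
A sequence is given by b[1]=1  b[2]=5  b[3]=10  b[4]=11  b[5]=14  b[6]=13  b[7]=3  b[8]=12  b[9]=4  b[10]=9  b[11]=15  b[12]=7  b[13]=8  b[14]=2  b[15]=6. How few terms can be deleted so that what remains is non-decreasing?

9

Fewest deletions = n − (longest non-decreasing subsequence).
Patience tails:
1 → extends → [1]
5 → extends → [1, 5]
10 → extends → [1, 5, 10]
11 → extends → [1, 5, 10, 11]
14 → extends → [1, 5, 10, 11, 14]
13 → replaces 14 → [1, 5, 10, 11, 13]
3 → replaces 5 → [1, 3, 10, 11, 13]
12 → replaces 13 → [1, 3, 10, 11, 12]
4 → replaces 10 → [1, 3, 4, 11, 12]
9 → replaces 11 → [1, 3, 4, 9, 12]
15 → extends → [1, 3, 4, 9, 12, 15]
7 → replaces 9 → [1, 3, 4, 7, 12, 15]
8 → replaces 12 → [1, 3, 4, 7, 8, 15]
2 → replaces 3 → [1, 2, 4, 7, 8, 15]
6 → replaces 7 → [1, 2, 4, 6, 8, 15]
Longest non-decreasing subsequence has length 6, so deletions = 15 − 6 = 9.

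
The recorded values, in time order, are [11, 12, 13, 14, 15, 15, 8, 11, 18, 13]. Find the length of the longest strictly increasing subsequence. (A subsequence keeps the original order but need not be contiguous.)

6

Let dp[i] be the length of the longest such subsequence ending at index i:
i:      1  2  3  4  5  6  7  8  9 10
a[i]:  11 12 13 14 15 15  8 11 18 13
dp:     1  2  3  4  5  5  1  2  6  3
Maximum dp value is 6.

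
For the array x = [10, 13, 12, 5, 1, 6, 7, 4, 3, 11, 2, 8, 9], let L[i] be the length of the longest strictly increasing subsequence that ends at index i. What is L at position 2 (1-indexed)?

dp[i] = 1 + max{dp[j] : j<i, x[j]<x[i]} (or 1 if no such j):
i:      1  2  3  4  5  6  7  8  9 10 11 12 13
x[i]:  10 13 12  5  1  6  7  4  3 11  2  8  9
dp:     1  2  2  1  1  2  3  2  2  4  2  4  5
At index 2 the value is 2.

2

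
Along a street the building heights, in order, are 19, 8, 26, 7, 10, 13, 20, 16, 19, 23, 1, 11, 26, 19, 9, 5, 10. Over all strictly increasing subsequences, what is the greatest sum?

Let S[i] be the best sum of a strictly increasing subsequence ending at i:
i:       1   2   3   4   5   6   7   8   9  10  11  12  13  14  15  16  17
a[i]:   19   8  26   7  10  13  20  16  19  23   1  11  26  19   9   5  10
S:      19   8  45   7  18  31  51  47  66  89   1  29 115  66  17   6  27
Maximum is 115 (e.g. 8 + 10 + 13 + 16 + 19 + 23 + 26).

115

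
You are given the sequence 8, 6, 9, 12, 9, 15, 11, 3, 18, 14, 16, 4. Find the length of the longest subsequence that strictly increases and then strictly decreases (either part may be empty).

inc[i] = longest strictly increasing subsequence ending at i; dec[i] = longest strictly decreasing subsequence starting at i:
i:      1  2  3  4  5  6  7  8  9 10 11 12
a[i]:   8  6  9 12  9 15 11  3 18 14 16  4
inc:    1  1  2  3  2  4  3  1  5  4  5  2
dec:    3  2  2  3  2  3  2  1  3  2  2  1
Best peak at i=9 (value 18): inc=5, dec=3, length 5+3−1 = 7.

7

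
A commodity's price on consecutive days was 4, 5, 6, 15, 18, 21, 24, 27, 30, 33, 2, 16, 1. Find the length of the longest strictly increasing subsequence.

10

Let dp[i] be the length of the longest such subsequence ending at index i:
i:      1  2  3  4  5  6  7  8  9 10 11 12 13
a[i]:   4  5  6 15 18 21 24 27 30 33  2 16  1
dp:     1  2  3  4  5  6  7  8  9 10  1  5  1
Maximum dp value is 10.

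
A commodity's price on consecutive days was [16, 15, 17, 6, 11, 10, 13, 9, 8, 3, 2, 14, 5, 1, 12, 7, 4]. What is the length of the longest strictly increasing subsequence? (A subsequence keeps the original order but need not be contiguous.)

4

Track the smallest tail for each achievable length (strict):
16 → extends → [16]
15 → replaces 16 → [15]
17 → extends → [15, 17]
6 → replaces 15 → [6, 17]
11 → replaces 17 → [6, 11]
10 → replaces 11 → [6, 10]
13 → extends → [6, 10, 13]
9 → replaces 10 → [6, 9, 13]
8 → replaces 9 → [6, 8, 13]
3 → replaces 6 → [3, 8, 13]
2 → replaces 3 → [2, 8, 13]
14 → extends → [2, 8, 13, 14]
5 → replaces 8 → [2, 5, 13, 14]
1 → replaces 2 → [1, 5, 13, 14]
12 → replaces 13 → [1, 5, 12, 14]
7 → replaces 12 → [1, 5, 7, 14]
4 → replaces 5 → [1, 4, 7, 14]
Four tails, so the longest strictly increasing subsequence has length 4 (e.g. 6, 11, 13, 14).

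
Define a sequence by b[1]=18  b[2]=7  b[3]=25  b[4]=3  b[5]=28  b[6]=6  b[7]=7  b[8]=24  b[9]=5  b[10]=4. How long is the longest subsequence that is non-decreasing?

4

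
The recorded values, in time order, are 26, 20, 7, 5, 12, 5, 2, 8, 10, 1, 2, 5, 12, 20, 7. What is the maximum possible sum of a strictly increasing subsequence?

57

Let S[i] be the best sum of a strictly increasing subsequence ending at i:
i:      1  2  3  4  5  6  7  8  9 10 11 12 13 14 15
a[i]:  26 20  7  5 12  5  2  8 10  1  2  5 12 20  7
S:     26 20  7  5 19  5  2 15 25  1  3  8 37 57 15
Maximum is 57 (e.g. 7 + 8 + 10 + 12 + 20).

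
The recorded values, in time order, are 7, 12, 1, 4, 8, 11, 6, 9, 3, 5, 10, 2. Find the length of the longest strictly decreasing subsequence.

Negate each value so 'decreasing' becomes 'increasing', then run patience tails on the negated sequence:
-7 → extends → [-7]
-12 → replaces -7 → [-12]
-1 → extends → [-12, -1]
-4 → replaces -1 → [-12, -4]
-8 → replaces -4 → [-12, -8]
-11 → replaces -8 → [-12, -11]
-6 → extends → [-12, -11, -6]
-9 → replaces -6 → [-12, -11, -9]
-3 → extends → [-12, -11, -9, -3]
-5 → replaces -3 → [-12, -11, -9, -5]
-10 → replaces -9 → [-12, -11, -10, -5]
-2 → extends → [-12, -11, -10, -5, -2]
Five tails, so the longest strictly decreasing subsequence of the original has length 5.

5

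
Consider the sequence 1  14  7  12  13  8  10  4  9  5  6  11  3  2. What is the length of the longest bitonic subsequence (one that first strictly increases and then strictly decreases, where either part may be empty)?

9

inc[i] = longest strictly increasing subsequence ending at i; dec[i] = longest strictly decreasing subsequence starting at i:
i:      1  2  3  4  5  6  7  8  9 10 11 12 13 14
a[i]:   1 14  7 12 13  8 10  4  9  5  6 11  3  2
inc:    1  2  2  3  4  3  4  2  4  3  4  5  2  2
dec:    1  7  4  6  6  4  5  3  4  3  3  3  2  1
Best peak at i=5 (value 13): inc=4, dec=6, length 4+6−1 = 9.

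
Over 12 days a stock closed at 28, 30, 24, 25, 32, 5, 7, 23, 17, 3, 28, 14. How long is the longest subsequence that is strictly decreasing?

5

Negate each value so 'decreasing' becomes 'increasing', then run patience tails on the negated sequence:
-28 → extends → [-28]
-30 → replaces -28 → [-30]
-24 → extends → [-30, -24]
-25 → replaces -24 → [-30, -25]
-32 → replaces -30 → [-32, -25]
-5 → extends → [-32, -25, -5]
-7 → replaces -5 → [-32, -25, -7]
-23 → replaces -7 → [-32, -25, -23]
-17 → extends → [-32, -25, -23, -17]
-3 → extends → [-32, -25, -23, -17, -3]
-28 → replaces -25 → [-32, -28, -23, -17, -3]
-14 → replaces -3 → [-32, -28, -23, -17, -14]
Five tails, so the longest strictly decreasing subsequence of the original has length 5.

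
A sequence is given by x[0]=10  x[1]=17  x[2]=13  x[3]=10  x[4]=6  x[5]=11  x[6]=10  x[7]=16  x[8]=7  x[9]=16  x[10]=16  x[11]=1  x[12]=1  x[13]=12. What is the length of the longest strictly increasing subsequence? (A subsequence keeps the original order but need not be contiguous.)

3

Track the smallest tail for each achievable length (strict):
10 → extends → [10]
17 → extends → [10, 17]
13 → replaces 17 → [10, 13]
10 → already a tail → [10, 13]
6 → replaces 10 → [6, 13]
11 → replaces 13 → [6, 11]
10 → replaces 11 → [6, 10]
16 → extends → [6, 10, 16]
7 → replaces 10 → [6, 7, 16]
16 → already a tail → [6, 7, 16]
16 → already a tail → [6, 7, 16]
1 → replaces 6 → [1, 7, 16]
1 → already a tail → [1, 7, 16]
12 → replaces 16 → [1, 7, 12]
Three tails, so the longest strictly increasing subsequence has length 3 (e.g. 10, 13, 16).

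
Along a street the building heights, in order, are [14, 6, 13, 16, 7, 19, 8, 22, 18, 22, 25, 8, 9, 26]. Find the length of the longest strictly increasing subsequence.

7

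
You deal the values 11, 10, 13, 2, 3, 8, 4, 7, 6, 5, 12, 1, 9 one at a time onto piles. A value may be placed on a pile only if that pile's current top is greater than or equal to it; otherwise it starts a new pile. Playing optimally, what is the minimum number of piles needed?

5

Place each on the leftmost legal pile:
11 → new pile 1 (tops now [11])
10 → pile 1 (tops now [10])
13 → new pile 2 (tops now [10, 13])
2 → pile 1 (tops now [2, 13])
3 → pile 2 (tops now [2, 3])
8 → new pile 3 (tops now [2, 3, 8])
4 → pile 3 (tops now [2, 3, 4])
7 → new pile 4 (tops now [2, 3, 4, 7])
6 → pile 4 (tops now [2, 3, 4, 6])
5 → pile 4 (tops now [2, 3, 4, 5])
12 → new pile 5 (tops now [2, 3, 4, 5, 12])
1 → pile 1 (tops now [1, 3, 4, 5, 12])
9 → pile 5 (tops now [1, 3, 4, 5, 9])
Five piles.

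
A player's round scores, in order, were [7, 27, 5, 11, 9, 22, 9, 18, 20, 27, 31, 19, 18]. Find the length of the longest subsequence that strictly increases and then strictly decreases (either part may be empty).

inc[i] = longest strictly increasing subsequence ending at i; dec[i] = longest strictly decreasing subsequence starting at i:
i:      1  2  3  4  5  6  7  8  9 10 11 12 13
a[i]:   7 27  5 11  9 22  9 18 20 27 31 19 18
inc:    1  2  1  2  2  3  2  3  4  5  6  4  3
dec:    2  5  1  2  1  4  1  1  3  3  3  2  1
Best peak at i=11 (value 31): inc=6, dec=3, length 6+3−1 = 8.

8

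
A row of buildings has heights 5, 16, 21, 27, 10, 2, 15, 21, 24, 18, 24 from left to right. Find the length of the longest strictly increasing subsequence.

5

Track the smallest tail for each achievable length (strict):
5 → extends → [5]
16 → extends → [5, 16]
21 → extends → [5, 16, 21]
27 → extends → [5, 16, 21, 27]
10 → replaces 16 → [5, 10, 21, 27]
2 → replaces 5 → [2, 10, 21, 27]
15 → replaces 21 → [2, 10, 15, 27]
21 → replaces 27 → [2, 10, 15, 21]
24 → extends → [2, 10, 15, 21, 24]
18 → replaces 21 → [2, 10, 15, 18, 24]
24 → already a tail → [2, 10, 15, 18, 24]
Five tails, so the longest strictly increasing subsequence has length 5 (e.g. 5, 10, 15, 21, 24).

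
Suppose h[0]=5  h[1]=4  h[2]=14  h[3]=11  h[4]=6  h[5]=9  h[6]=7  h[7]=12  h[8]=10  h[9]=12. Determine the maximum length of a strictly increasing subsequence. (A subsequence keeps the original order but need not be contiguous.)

Let dp[i] be the length of the longest such subsequence ending at index i:
i:      0  1  2  3  4  5  6  7  8  9
h[i]:   5  4 14 11  6  9  7 12 10 12
dp:     1  1  2  2  2  3  3  4  4  5
Maximum dp value is 5.

5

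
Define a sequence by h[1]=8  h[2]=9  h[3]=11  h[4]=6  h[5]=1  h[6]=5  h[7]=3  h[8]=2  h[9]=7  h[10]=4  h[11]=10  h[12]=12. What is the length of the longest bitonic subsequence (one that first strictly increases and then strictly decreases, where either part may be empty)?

inc[i] = longest strictly increasing subsequence ending at i; dec[i] = longest strictly decreasing subsequence starting at i:
i:      1  2  3  4  5  6  7  8  9 10 11 12
h[i]:   8  9 11  6  1  5  3  2  7  4 10 12
inc:    1  2  3  1  1  2  2  2  3  3  4  5
dec:    5  5  5  4  1  3  2  1  2  1  1  1
Best peak at i=3 (value 11): inc=3, dec=5, length 3+5−1 = 7.

7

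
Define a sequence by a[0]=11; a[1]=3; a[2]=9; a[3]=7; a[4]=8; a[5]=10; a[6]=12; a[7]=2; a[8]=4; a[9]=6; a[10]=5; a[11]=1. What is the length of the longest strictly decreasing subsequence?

6

Let dp[i] be the longest strictly decreasing subsequence ending at i:
i:      0  1  2  3  4  5  6  7  8  9 10 11
a[i]:  11  3  9  7  8 10 12  2  4  6  5  1
dp:     1  2  2  3  3  2  1  4  4  4  5  6
Maximum is 6.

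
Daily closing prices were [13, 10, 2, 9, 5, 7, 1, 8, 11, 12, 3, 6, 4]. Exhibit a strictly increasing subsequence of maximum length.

2, 5, 7, 8, 11, 12

Patience tails give the LIS length; then backtrack through the dp parents:
13 → extends → [13]
10 → replaces 13 → [10]
2 → replaces 10 → [2]
9 → extends → [2, 9]
5 → replaces 9 → [2, 5]
7 → extends → [2, 5, 7]
1 → replaces 2 → [1, 5, 7]
8 → extends → [1, 5, 7, 8]
11 → extends → [1, 5, 7, 8, 11]
12 → extends → [1, 5, 7, 8, 11, 12]
3 → replaces 5 → [1, 3, 7, 8, 11, 12]
6 → replaces 7 → [1, 3, 6, 8, 11, 12]
4 → replaces 6 → [1, 3, 4, 8, 11, 12]
Length 6; one witness is 2, 5, 7, 8, 11, 12.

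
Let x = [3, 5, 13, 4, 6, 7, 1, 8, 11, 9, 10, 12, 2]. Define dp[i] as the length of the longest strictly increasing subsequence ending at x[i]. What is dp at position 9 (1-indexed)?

6

dp[i] = 1 + max{dp[j] : j<i, x[j]<x[i]} (or 1 if no such j):
i:      1  2  3  4  5  6  7  8  9 10 11 12 13
x[i]:   3  5 13  4  6  7  1  8 11  9 10 12  2
dp:     1  2  3  2  3  4  1  5  6  6  7  8  2
At index 9 the value is 6.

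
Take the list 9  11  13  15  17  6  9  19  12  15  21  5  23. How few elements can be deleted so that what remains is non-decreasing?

Fewest deletions = n − (longest non-decreasing subsequence).
Patience tails:
9 → extends → [9]
11 → extends → [9, 11]
13 → extends → [9, 11, 13]
15 → extends → [9, 11, 13, 15]
17 → extends → [9, 11, 13, 15, 17]
6 → replaces 9 → [6, 11, 13, 15, 17]
9 → replaces 11 → [6, 9, 13, 15, 17]
19 → extends → [6, 9, 13, 15, 17, 19]
12 → replaces 13 → [6, 9, 12, 15, 17, 19]
15 → replaces 17 → [6, 9, 12, 15, 15, 19]
21 → extends → [6, 9, 12, 15, 15, 19, 21]
5 → replaces 6 → [5, 9, 12, 15, 15, 19, 21]
23 → extends → [5, 9, 12, 15, 15, 19, 21, 23]
Longest non-decreasing subsequence has length 8, so deletions = 13 − 8 = 5.

5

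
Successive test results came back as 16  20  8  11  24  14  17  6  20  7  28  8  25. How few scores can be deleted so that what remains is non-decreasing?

7

Fewest deletions = n − (longest non-decreasing subsequence).
Patience tails:
16 → extends → [16]
20 → extends → [16, 20]
8 → replaces 16 → [8, 20]
11 → replaces 20 → [8, 11]
24 → extends → [8, 11, 24]
14 → replaces 24 → [8, 11, 14]
17 → extends → [8, 11, 14, 17]
6 → replaces 8 → [6, 11, 14, 17]
20 → extends → [6, 11, 14, 17, 20]
7 → replaces 11 → [6, 7, 14, 17, 20]
28 → extends → [6, 7, 14, 17, 20, 28]
8 → replaces 14 → [6, 7, 8, 17, 20, 28]
25 → replaces 28 → [6, 7, 8, 17, 20, 25]
Longest non-decreasing subsequence has length 6, so deletions = 13 − 6 = 7.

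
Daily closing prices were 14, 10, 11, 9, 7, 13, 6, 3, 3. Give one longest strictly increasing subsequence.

10, 11, 13

Patience tails give the LIS length; then backtrack through the dp parents:
14 → extends → [14]
10 → replaces 14 → [10]
11 → extends → [10, 11]
9 → replaces 10 → [9, 11]
7 → replaces 9 → [7, 11]
13 → extends → [7, 11, 13]
6 → replaces 7 → [6, 11, 13]
3 → replaces 6 → [3, 11, 13]
3 → already a tail → [3, 11, 13]
Length 3; one witness is 10, 11, 13.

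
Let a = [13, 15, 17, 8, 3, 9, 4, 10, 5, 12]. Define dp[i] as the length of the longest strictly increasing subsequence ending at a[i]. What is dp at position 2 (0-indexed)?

3

dp[i] = 1 + max{dp[j] : j<i, a[j]<a[i]} (or 1 if no such j):
i:      0  1  2  3  4  5  6  7  8  9
a[i]:  13 15 17  8  3  9  4 10  5 12
dp:     1  2  3  1  1  2  2  3  3  4
At index 2 the value is 3.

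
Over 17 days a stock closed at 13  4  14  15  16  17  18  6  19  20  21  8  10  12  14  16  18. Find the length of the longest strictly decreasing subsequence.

2

Negate each value so 'decreasing' becomes 'increasing', then run patience tails on the negated sequence:
-13 → extends → [-13]
-4 → extends → [-13, -4]
-14 → replaces -13 → [-14, -4]
-15 → replaces -14 → [-15, -4]
-16 → replaces -15 → [-16, -4]
-17 → replaces -16 → [-17, -4]
-18 → replaces -17 → [-18, -4]
-6 → replaces -4 → [-18, -6]
-19 → replaces -18 → [-19, -6]
-20 → replaces -19 → [-20, -6]
-21 → replaces -20 → [-21, -6]
-8 → replaces -6 → [-21, -8]
-10 → replaces -8 → [-21, -10]
-12 → replaces -10 → [-21, -12]
-14 → replaces -12 → [-21, -14]
-16 → replaces -14 → [-21, -16]
-18 → replaces -16 → [-21, -18]
Two tails, so the longest strictly decreasing subsequence of the original has length 2.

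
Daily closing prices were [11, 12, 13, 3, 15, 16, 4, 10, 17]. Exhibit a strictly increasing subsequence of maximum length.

11, 12, 13, 15, 16, 17

Patience tails give the LIS length; then backtrack through the dp parents:
11 → extends → [11]
12 → extends → [11, 12]
13 → extends → [11, 12, 13]
3 → replaces 11 → [3, 12, 13]
15 → extends → [3, 12, 13, 15]
16 → extends → [3, 12, 13, 15, 16]
4 → replaces 12 → [3, 4, 13, 15, 16]
10 → replaces 13 → [3, 4, 10, 15, 16]
17 → extends → [3, 4, 10, 15, 16, 17]
Length 6; one witness is 11, 12, 13, 15, 16, 17.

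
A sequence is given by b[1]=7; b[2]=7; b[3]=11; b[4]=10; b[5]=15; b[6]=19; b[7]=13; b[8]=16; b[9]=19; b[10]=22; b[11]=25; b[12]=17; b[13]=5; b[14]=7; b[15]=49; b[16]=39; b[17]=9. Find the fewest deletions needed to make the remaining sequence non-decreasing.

Fewest deletions = n − (longest non-decreasing subsequence).
i:      1  2  3  4  5  6  7  8  9 10 11 12 13 14 15 16 17
b[i]:   7  7 11 10 15 19 13 16 19 22 25 17  5  7 49 39  9
dp:     1  2  3  3  4  5  4  5  6  7  8  6  1  3  9  9  4
max dp = 9, so deletions = 17 − 9 = 8.

8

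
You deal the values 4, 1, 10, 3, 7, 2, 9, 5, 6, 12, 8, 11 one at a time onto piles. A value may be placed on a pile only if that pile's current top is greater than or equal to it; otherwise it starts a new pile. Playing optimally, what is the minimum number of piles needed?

Place each on the leftmost legal pile:
4 → new pile 1 (tops now [4])
1 → pile 1 (tops now [1])
10 → new pile 2 (tops now [1, 10])
3 → pile 2 (tops now [1, 3])
7 → new pile 3 (tops now [1, 3, 7])
2 → pile 2 (tops now [1, 2, 7])
9 → new pile 4 (tops now [1, 2, 7, 9])
5 → pile 3 (tops now [1, 2, 5, 9])
6 → pile 4 (tops now [1, 2, 5, 6])
12 → new pile 5 (tops now [1, 2, 5, 6, 12])
8 → pile 5 (tops now [1, 2, 5, 6, 8])
11 → new pile 6 (tops now [1, 2, 5, 6, 8, 11])
Six piles.

6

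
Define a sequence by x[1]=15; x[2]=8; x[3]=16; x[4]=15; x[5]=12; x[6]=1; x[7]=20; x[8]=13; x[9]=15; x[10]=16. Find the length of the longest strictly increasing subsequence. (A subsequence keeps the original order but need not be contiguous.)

Let dp[i] be the length of the longest such subsequence ending at index i:
i:      1  2  3  4  5  6  7  8  9 10
x[i]:  15  8 16 15 12  1 20 13 15 16
dp:     1  1  2  2  2  1  3  3  4  5
Maximum dp value is 5.

5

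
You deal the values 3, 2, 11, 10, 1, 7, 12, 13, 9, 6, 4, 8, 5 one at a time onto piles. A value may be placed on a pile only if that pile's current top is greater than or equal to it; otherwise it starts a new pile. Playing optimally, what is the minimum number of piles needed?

4

Place each on the leftmost legal pile:
3 → new pile 1 (tops now [3])
2 → pile 1 (tops now [2])
11 → new pile 2 (tops now [2, 11])
10 → pile 2 (tops now [2, 10])
1 → pile 1 (tops now [1, 10])
7 → pile 2 (tops now [1, 7])
12 → new pile 3 (tops now [1, 7, 12])
13 → new pile 4 (tops now [1, 7, 12, 13])
9 → pile 3 (tops now [1, 7, 9, 13])
6 → pile 2 (tops now [1, 6, 9, 13])
4 → pile 2 (tops now [1, 4, 9, 13])
8 → pile 3 (tops now [1, 4, 8, 13])
5 → pile 3 (tops now [1, 4, 5, 13])
Four piles.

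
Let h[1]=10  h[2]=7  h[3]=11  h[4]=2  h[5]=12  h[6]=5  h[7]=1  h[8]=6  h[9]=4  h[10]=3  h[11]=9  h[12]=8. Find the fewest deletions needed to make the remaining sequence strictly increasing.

8

Fewest deletions = n − (longest strictly increasing subsequence).
Patience tails:
10 → extends → [10]
7 → replaces 10 → [7]
11 → extends → [7, 11]
2 → replaces 7 → [2, 11]
12 → extends → [2, 11, 12]
5 → replaces 11 → [2, 5, 12]
1 → replaces 2 → [1, 5, 12]
6 → replaces 12 → [1, 5, 6]
4 → replaces 5 → [1, 4, 6]
3 → replaces 4 → [1, 3, 6]
9 → extends → [1, 3, 6, 9]
8 → replaces 9 → [1, 3, 6, 8]
Longest strictly increasing subsequence has length 4, so deletions = 12 − 4 = 8.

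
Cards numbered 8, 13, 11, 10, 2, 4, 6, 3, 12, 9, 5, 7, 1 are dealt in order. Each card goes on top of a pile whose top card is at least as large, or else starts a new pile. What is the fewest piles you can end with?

4

Place each on the leftmost legal pile:
8 → new pile 1 (tops now [8])
13 → new pile 2 (tops now [8, 13])
11 → pile 2 (tops now [8, 11])
10 → pile 2 (tops now [8, 10])
2 → pile 1 (tops now [2, 10])
4 → pile 2 (tops now [2, 4])
6 → new pile 3 (tops now [2, 4, 6])
3 → pile 2 (tops now [2, 3, 6])
12 → new pile 4 (tops now [2, 3, 6, 12])
9 → pile 4 (tops now [2, 3, 6, 9])
5 → pile 3 (tops now [2, 3, 5, 9])
7 → pile 4 (tops now [2, 3, 5, 7])
1 → pile 1 (tops now [1, 3, 5, 7])
Four piles.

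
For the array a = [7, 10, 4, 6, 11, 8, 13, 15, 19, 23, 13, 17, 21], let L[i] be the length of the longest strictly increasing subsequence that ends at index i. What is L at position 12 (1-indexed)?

6

dp[i] = 1 + max{dp[j] : j<i, a[j]<a[i]} (or 1 if no such j):
i:      1  2  3  4  5  6  7  8  9 10 11 12 13
a[i]:   7 10  4  6 11  8 13 15 19 23 13 17 21
dp:     1  2  1  2  3  3  4  5  6  7  4  6  7
At index 12 the value is 6.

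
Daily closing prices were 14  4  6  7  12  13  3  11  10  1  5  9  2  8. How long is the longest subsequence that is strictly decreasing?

6

Let dp[i] be the longest strictly decreasing subsequence ending at i:
i:      1  2  3  4  5  6  7  8  9 10 11 12 13 14
a[i]:  14  4  6  7 12 13  3 11 10  1  5  9  2  8
dp:     1  2  2  2  2  2  3  3  4  5  5  5  6  6
Maximum is 6.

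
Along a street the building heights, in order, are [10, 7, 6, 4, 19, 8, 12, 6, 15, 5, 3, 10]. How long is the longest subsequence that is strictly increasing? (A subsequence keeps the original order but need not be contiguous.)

Track the smallest tail for each achievable length (strict):
10 → extends → [10]
7 → replaces 10 → [7]
6 → replaces 7 → [6]
4 → replaces 6 → [4]
19 → extends → [4, 19]
8 → replaces 19 → [4, 8]
12 → extends → [4, 8, 12]
6 → replaces 8 → [4, 6, 12]
15 → extends → [4, 6, 12, 15]
5 → replaces 6 → [4, 5, 12, 15]
3 → replaces 4 → [3, 5, 12, 15]
10 → replaces 12 → [3, 5, 10, 15]
Four tails, so the longest strictly increasing subsequence has length 4 (e.g. 7, 8, 12, 15).

4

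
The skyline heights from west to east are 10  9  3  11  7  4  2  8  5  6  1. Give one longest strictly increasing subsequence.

Patience tails give the LIS length; then backtrack through the dp parents:
10 → extends → [10]
9 → replaces 10 → [9]
3 → replaces 9 → [3]
11 → extends → [3, 11]
7 → replaces 11 → [3, 7]
4 → replaces 7 → [3, 4]
2 → replaces 3 → [2, 4]
8 → extends → [2, 4, 8]
5 → replaces 8 → [2, 4, 5]
6 → extends → [2, 4, 5, 6]
1 → replaces 2 → [1, 4, 5, 6]
Length 4; one witness is 3, 4, 5, 6.

3, 4, 5, 6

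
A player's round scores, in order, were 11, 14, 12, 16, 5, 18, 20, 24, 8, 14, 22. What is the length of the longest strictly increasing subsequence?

6

Track the smallest tail for each achievable length (strict):
11 → extends → [11]
14 → extends → [11, 14]
12 → replaces 14 → [11, 12]
16 → extends → [11, 12, 16]
5 → replaces 11 → [5, 12, 16]
18 → extends → [5, 12, 16, 18]
20 → extends → [5, 12, 16, 18, 20]
24 → extends → [5, 12, 16, 18, 20, 24]
8 → replaces 12 → [5, 8, 16, 18, 20, 24]
14 → replaces 16 → [5, 8, 14, 18, 20, 24]
22 → replaces 24 → [5, 8, 14, 18, 20, 22]
Six tails, so the longest strictly increasing subsequence has length 6 (e.g. 11, 14, 16, 18, 20, 24).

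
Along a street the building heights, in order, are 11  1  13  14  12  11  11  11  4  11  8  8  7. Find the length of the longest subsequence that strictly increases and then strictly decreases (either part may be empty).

inc[i] = longest strictly increasing subsequence ending at i; dec[i] = longest strictly decreasing subsequence starting at i:
i:      1  2  3  4  5  6  7  8  9 10 11 12 13
a[i]:  11  1 13 14 12 11 11 11  4 11  8  8  7
inc:    1  1  2  3  2  2  2  2  2  3  3  3  3
dec:    3  1  5  5  4  3  3  3  1  3  2  2  1
Best peak at i=4 (value 14): inc=3, dec=5, length 3+5−1 = 7.

7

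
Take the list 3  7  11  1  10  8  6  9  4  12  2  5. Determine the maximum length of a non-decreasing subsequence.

5

Let dp[i] be the length of the longest such subsequence ending at index i:
i:      1  2  3  4  5  6  7  8  9 10 11 12
a[i]:   3  7 11  1 10  8  6  9  4 12  2  5
dp:     1  2  3  1  3  3  2  4  2  5  2  3
Maximum dp value is 5.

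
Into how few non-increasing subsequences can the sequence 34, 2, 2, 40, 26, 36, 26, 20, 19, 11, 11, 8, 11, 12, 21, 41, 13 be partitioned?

6

The minimum number of non-increasing subsequences covering a sequence equals the length of its longest strictly increasing subsequence.
LIS length is 6 (e.g. 2, 8, 11, 12, 21, 41), so 6 piles are needed.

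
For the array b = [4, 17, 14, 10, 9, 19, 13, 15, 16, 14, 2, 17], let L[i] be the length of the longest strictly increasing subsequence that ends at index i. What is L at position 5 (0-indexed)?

dp[i] = 1 + max{dp[j] : j<i, b[j]<b[i]} (or 1 if no such j):
i:      0  1  2  3  4  5  6  7  8  9 10 11
b[i]:   4 17 14 10  9 19 13 15 16 14  2 17
dp:     1  2  2  2  2  3  3  4  5  4  1  6
At index 5 the value is 3.

3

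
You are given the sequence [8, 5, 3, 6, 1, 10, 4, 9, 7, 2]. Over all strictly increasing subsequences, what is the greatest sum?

Let S[i] be the best sum of a strictly increasing subsequence ending at i:
i:      1  2  3  4  5  6  7  8  9 10
a[i]:   8  5  3  6  1 10  4  9  7  2
S:      8  5  3 11  1 21  7 20 18  3
Maximum is 21 (e.g. 5 + 6 + 10).

21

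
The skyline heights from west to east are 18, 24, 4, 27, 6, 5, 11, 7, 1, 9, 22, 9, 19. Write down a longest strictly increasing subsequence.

4, 6, 7, 9, 22

Patience tails give the LIS length; then backtrack through the dp parents:
18 → extends → [18]
24 → extends → [18, 24]
4 → replaces 18 → [4, 24]
27 → extends → [4, 24, 27]
6 → replaces 24 → [4, 6, 27]
5 → replaces 6 → [4, 5, 27]
11 → replaces 27 → [4, 5, 11]
7 → replaces 11 → [4, 5, 7]
1 → replaces 4 → [1, 5, 7]
9 → extends → [1, 5, 7, 9]
22 → extends → [1, 5, 7, 9, 22]
9 → already a tail → [1, 5, 7, 9, 22]
19 → replaces 22 → [1, 5, 7, 9, 19]
Length 5; one witness is 4, 6, 7, 9, 22.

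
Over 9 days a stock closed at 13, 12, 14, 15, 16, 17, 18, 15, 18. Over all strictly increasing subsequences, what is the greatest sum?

Let S[i] be the best sum of a strictly increasing subsequence ending at i:
i:      1  2  3  4  5  6  7  8  9
a[i]:  13 12 14 15 16 17 18 15 18
S:     13 12 27 42 58 75 93 42 93
Maximum is 93 (e.g. 13 + 14 + 15 + 16 + 17 + 18).

93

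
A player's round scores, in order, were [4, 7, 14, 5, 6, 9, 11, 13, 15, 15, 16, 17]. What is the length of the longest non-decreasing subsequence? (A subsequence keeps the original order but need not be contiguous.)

10

Track the smallest tail for each achievable length (allowing ties):
4 → extends → [4]
7 → extends → [4, 7]
14 → extends → [4, 7, 14]
5 → replaces 7 → [4, 5, 14]
6 → replaces 14 → [4, 5, 6]
9 → extends → [4, 5, 6, 9]
11 → extends → [4, 5, 6, 9, 11]
13 → extends → [4, 5, 6, 9, 11, 13]
15 → extends → [4, 5, 6, 9, 11, 13, 15]
15 → extends → [4, 5, 6, 9, 11, 13, 15, 15]
16 → extends → [4, 5, 6, 9, 11, 13, 15, 15, 16]
17 → extends → [4, 5, 6, 9, 11, 13, 15, 15, 16, 17]
Ten tails, so the longest non-decreasing subsequence has length 10 (e.g. 4, 5, 6, 9, 11, 13, 15, 15, 16, 17).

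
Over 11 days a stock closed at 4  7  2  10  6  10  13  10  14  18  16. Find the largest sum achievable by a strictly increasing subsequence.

66

Let S[i] be the best sum of a strictly increasing subsequence ending at i:
i:      1  2  3  4  5  6  7  8  9 10 11
a[i]:   4  7  2 10  6 10 13 10 14 18 16
S:      4 11  2 21 10 21 34 21 48 66 64
Maximum is 66 (e.g. 4 + 7 + 10 + 13 + 14 + 18).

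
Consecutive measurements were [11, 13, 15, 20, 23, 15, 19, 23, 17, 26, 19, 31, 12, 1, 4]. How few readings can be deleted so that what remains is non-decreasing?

7

Fewest deletions = n − (longest non-decreasing subsequence).
Patience tails:
11 → extends → [11]
13 → extends → [11, 13]
15 → extends → [11, 13, 15]
20 → extends → [11, 13, 15, 20]
23 → extends → [11, 13, 15, 20, 23]
15 → replaces 20 → [11, 13, 15, 15, 23]
19 → replaces 23 → [11, 13, 15, 15, 19]
23 → extends → [11, 13, 15, 15, 19, 23]
17 → replaces 19 → [11, 13, 15, 15, 17, 23]
26 → extends → [11, 13, 15, 15, 17, 23, 26]
19 → replaces 23 → [11, 13, 15, 15, 17, 19, 26]
31 → extends → [11, 13, 15, 15, 17, 19, 26, 31]
12 → replaces 13 → [11, 12, 15, 15, 17, 19, 26, 31]
1 → replaces 11 → [1, 12, 15, 15, 17, 19, 26, 31]
4 → replaces 12 → [1, 4, 15, 15, 17, 19, 26, 31]
Longest non-decreasing subsequence has length 8, so deletions = 15 − 8 = 7.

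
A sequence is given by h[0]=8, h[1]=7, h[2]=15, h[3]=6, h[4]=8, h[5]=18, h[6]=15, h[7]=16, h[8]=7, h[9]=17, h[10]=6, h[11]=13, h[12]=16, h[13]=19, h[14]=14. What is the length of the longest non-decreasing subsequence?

6

Track the smallest tail for each achievable length (allowing ties):
8 → extends → [8]
7 → replaces 8 → [7]
15 → extends → [7, 15]
6 → replaces 7 → [6, 15]
8 → replaces 15 → [6, 8]
18 → extends → [6, 8, 18]
15 → replaces 18 → [6, 8, 15]
16 → extends → [6, 8, 15, 16]
7 → replaces 8 → [6, 7, 15, 16]
17 → extends → [6, 7, 15, 16, 17]
6 → replaces 7 → [6, 6, 15, 16, 17]
13 → replaces 15 → [6, 6, 13, 16, 17]
16 → replaces 17 → [6, 6, 13, 16, 16]
19 → extends → [6, 6, 13, 16, 16, 19]
14 → replaces 16 → [6, 6, 13, 14, 16, 19]
Six tails, so the longest non-decreasing subsequence has length 6 (e.g. 8, 15, 15, 16, 17, 19).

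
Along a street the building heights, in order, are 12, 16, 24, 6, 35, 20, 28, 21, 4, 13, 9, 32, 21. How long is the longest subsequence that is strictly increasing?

Track the smallest tail for each achievable length (strict):
12 → extends → [12]
16 → extends → [12, 16]
24 → extends → [12, 16, 24]
6 → replaces 12 → [6, 16, 24]
35 → extends → [6, 16, 24, 35]
20 → replaces 24 → [6, 16, 20, 35]
28 → replaces 35 → [6, 16, 20, 28]
21 → replaces 28 → [6, 16, 20, 21]
4 → replaces 6 → [4, 16, 20, 21]
13 → replaces 16 → [4, 13, 20, 21]
9 → replaces 13 → [4, 9, 20, 21]
32 → extends → [4, 9, 20, 21, 32]
21 → already a tail → [4, 9, 20, 21, 32]
Five tails, so the longest strictly increasing subsequence has length 5 (e.g. 12, 16, 24, 28, 32).

5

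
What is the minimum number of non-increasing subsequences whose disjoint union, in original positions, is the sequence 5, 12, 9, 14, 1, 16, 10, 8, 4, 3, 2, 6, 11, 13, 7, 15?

Place each on the leftmost legal pile:
5 → new pile 1 (tops now [5])
12 → new pile 2 (tops now [5, 12])
9 → pile 2 (tops now [5, 9])
14 → new pile 3 (tops now [5, 9, 14])
1 → pile 1 (tops now [1, 9, 14])
16 → new pile 4 (tops now [1, 9, 14, 16])
10 → pile 3 (tops now [1, 9, 10, 16])
8 → pile 2 (tops now [1, 8, 10, 16])
4 → pile 2 (tops now [1, 4, 10, 16])
3 → pile 2 (tops now [1, 3, 10, 16])
2 → pile 2 (tops now [1, 2, 10, 16])
6 → pile 3 (tops now [1, 2, 6, 16])
11 → pile 4 (tops now [1, 2, 6, 11])
13 → new pile 5 (tops now [1, 2, 6, 11, 13])
7 → pile 4 (tops now [1, 2, 6, 7, 13])
15 → new pile 6 (tops now [1, 2, 6, 7, 13, 15])
Six piles.

6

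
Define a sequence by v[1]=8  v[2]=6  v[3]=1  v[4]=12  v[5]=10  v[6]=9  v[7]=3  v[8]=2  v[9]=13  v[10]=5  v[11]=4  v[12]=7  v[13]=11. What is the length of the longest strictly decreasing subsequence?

5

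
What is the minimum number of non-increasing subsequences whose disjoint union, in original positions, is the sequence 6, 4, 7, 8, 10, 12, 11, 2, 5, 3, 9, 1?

5

Place each on the leftmost legal pile:
6 → new pile 1 (tops now [6])
4 → pile 1 (tops now [4])
7 → new pile 2 (tops now [4, 7])
8 → new pile 3 (tops now [4, 7, 8])
10 → new pile 4 (tops now [4, 7, 8, 10])
12 → new pile 5 (tops now [4, 7, 8, 10, 12])
11 → pile 5 (tops now [4, 7, 8, 10, 11])
2 → pile 1 (tops now [2, 7, 8, 10, 11])
5 → pile 2 (tops now [2, 5, 8, 10, 11])
3 → pile 2 (tops now [2, 3, 8, 10, 11])
9 → pile 4 (tops now [2, 3, 8, 9, 11])
1 → pile 1 (tops now [1, 3, 8, 9, 11])
Five piles.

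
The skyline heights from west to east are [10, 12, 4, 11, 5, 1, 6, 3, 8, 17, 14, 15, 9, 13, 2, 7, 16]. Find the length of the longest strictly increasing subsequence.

7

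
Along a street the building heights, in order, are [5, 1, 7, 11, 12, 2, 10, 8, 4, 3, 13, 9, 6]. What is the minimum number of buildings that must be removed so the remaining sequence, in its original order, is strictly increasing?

8

Fewest deletions = n − (longest strictly increasing subsequence).
Patience tails:
5 → extends → [5]
1 → replaces 5 → [1]
7 → extends → [1, 7]
11 → extends → [1, 7, 11]
12 → extends → [1, 7, 11, 12]
2 → replaces 7 → [1, 2, 11, 12]
10 → replaces 11 → [1, 2, 10, 12]
8 → replaces 10 → [1, 2, 8, 12]
4 → replaces 8 → [1, 2, 4, 12]
3 → replaces 4 → [1, 2, 3, 12]
13 → extends → [1, 2, 3, 12, 13]
9 → replaces 12 → [1, 2, 3, 9, 13]
6 → replaces 9 → [1, 2, 3, 6, 13]
Longest strictly increasing subsequence has length 5, so deletions = 13 − 5 = 8.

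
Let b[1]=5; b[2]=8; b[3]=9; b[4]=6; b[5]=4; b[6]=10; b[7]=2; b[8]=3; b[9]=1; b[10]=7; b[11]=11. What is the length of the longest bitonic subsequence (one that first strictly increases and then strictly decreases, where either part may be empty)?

7

inc[i] = longest strictly increasing subsequence ending at i; dec[i] = longest strictly decreasing subsequence starting at i:
i:      1  2  3  4  5  6  7  8  9 10 11
b[i]:   5  8  9  6  4 10  2  3  1  7 11
inc:    1  2  3  2  1  4  1  2  1  3  5
dec:    4  5  5  4  3  3  2  2  1  1  1
Best peak at i=3 (value 9): inc=3, dec=5, length 3+5−1 = 7.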